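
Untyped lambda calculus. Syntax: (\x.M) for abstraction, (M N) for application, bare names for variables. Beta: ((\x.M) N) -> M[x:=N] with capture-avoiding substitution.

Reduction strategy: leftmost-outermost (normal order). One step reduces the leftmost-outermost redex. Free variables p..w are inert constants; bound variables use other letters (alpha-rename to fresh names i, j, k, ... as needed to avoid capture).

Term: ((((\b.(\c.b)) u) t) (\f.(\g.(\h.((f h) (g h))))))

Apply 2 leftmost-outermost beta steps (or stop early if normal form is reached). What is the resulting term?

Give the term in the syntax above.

Answer: (u (\f.(\g.(\h.((f h) (g h))))))

Derivation:
Step 0: ((((\b.(\c.b)) u) t) (\f.(\g.(\h.((f h) (g h))))))
Step 1: (((\c.u) t) (\f.(\g.(\h.((f h) (g h))))))
Step 2: (u (\f.(\g.(\h.((f h) (g h))))))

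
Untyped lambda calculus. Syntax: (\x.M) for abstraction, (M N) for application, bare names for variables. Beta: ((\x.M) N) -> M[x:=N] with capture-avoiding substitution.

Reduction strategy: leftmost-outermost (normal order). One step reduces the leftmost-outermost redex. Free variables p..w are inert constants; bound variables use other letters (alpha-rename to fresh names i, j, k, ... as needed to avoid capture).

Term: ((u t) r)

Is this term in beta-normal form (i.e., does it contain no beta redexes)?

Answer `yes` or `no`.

Term: ((u t) r)
No beta redexes found.

Answer: yes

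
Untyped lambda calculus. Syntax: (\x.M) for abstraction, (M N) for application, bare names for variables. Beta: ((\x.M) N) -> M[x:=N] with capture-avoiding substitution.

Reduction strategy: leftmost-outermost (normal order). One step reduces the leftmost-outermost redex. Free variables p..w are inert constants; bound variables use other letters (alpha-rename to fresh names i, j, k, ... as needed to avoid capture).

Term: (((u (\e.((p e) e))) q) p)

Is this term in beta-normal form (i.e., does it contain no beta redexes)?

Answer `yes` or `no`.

Answer: yes

Derivation:
Term: (((u (\e.((p e) e))) q) p)
No beta redexes found.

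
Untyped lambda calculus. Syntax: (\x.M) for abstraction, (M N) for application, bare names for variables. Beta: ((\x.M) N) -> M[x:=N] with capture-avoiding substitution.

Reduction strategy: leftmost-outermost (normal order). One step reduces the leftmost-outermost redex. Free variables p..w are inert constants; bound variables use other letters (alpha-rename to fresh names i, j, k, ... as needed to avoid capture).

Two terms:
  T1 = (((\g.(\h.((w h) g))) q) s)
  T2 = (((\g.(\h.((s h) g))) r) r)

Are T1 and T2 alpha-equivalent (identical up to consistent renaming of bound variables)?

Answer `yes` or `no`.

Answer: no

Derivation:
Term 1: (((\g.(\h.((w h) g))) q) s)
Term 2: (((\g.(\h.((s h) g))) r) r)
Alpha-equivalence: compare structure up to binder renaming.
Result: False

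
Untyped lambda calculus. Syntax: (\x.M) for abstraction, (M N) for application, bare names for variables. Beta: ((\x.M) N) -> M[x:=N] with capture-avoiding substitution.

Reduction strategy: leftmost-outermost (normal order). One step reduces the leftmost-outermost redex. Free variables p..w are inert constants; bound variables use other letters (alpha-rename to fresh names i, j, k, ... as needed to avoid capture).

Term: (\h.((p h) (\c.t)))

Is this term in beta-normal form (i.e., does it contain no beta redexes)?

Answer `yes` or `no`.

Term: (\h.((p h) (\c.t)))
No beta redexes found.

Answer: yes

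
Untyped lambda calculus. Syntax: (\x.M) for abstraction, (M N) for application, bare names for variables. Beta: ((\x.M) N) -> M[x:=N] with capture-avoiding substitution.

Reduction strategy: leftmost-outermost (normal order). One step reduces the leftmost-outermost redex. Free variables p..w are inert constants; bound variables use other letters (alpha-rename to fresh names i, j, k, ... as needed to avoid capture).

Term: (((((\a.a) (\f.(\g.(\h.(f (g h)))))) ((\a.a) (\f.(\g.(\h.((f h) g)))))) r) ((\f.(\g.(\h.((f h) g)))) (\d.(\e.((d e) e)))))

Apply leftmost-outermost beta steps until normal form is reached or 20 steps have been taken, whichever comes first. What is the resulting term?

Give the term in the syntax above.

Step 0: (((((\a.a) (\f.(\g.(\h.(f (g h)))))) ((\a.a) (\f.(\g.(\h.((f h) g)))))) r) ((\f.(\g.(\h.((f h) g)))) (\d.(\e.((d e) e)))))
Step 1: ((((\f.(\g.(\h.(f (g h))))) ((\a.a) (\f.(\g.(\h.((f h) g)))))) r) ((\f.(\g.(\h.((f h) g)))) (\d.(\e.((d e) e)))))
Step 2: (((\g.(\h.(((\a.a) (\f.(\g.(\h.((f h) g))))) (g h)))) r) ((\f.(\g.(\h.((f h) g)))) (\d.(\e.((d e) e)))))
Step 3: ((\h.(((\a.a) (\f.(\g.(\h.((f h) g))))) (r h))) ((\f.(\g.(\h.((f h) g)))) (\d.(\e.((d e) e)))))
Step 4: (((\a.a) (\f.(\g.(\h.((f h) g))))) (r ((\f.(\g.(\h.((f h) g)))) (\d.(\e.((d e) e))))))
Step 5: ((\f.(\g.(\h.((f h) g)))) (r ((\f.(\g.(\h.((f h) g)))) (\d.(\e.((d e) e))))))
Step 6: (\g.(\h.(((r ((\f.(\g.(\h.((f h) g)))) (\d.(\e.((d e) e))))) h) g)))
Step 7: (\g.(\h.(((r (\g.(\h.(((\d.(\e.((d e) e))) h) g)))) h) g)))
Step 8: (\g.(\h.(((r (\g.(\h.((\e.((h e) e)) g)))) h) g)))
Step 9: (\g.(\h.(((r (\g.(\h.((h g) g)))) h) g)))

Answer: (\g.(\h.(((r (\g.(\h.((h g) g)))) h) g)))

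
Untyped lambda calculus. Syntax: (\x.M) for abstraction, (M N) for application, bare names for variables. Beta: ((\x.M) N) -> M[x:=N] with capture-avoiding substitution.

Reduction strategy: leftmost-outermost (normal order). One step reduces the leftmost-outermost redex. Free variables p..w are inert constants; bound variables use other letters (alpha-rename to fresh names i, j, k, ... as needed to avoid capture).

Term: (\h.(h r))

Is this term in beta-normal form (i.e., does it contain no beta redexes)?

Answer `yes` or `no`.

Term: (\h.(h r))
No beta redexes found.

Answer: yes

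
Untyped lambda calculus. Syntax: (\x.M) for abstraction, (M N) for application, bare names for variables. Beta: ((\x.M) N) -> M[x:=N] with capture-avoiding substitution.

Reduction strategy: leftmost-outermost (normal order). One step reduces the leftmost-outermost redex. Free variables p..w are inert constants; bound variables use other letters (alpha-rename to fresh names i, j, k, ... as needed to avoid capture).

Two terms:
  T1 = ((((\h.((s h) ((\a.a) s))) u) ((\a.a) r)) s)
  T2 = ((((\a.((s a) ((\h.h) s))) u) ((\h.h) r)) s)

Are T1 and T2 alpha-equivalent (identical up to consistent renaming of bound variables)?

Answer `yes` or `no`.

Term 1: ((((\h.((s h) ((\a.a) s))) u) ((\a.a) r)) s)
Term 2: ((((\a.((s a) ((\h.h) s))) u) ((\h.h) r)) s)
Alpha-equivalence: compare structure up to binder renaming.
Result: True

Answer: yes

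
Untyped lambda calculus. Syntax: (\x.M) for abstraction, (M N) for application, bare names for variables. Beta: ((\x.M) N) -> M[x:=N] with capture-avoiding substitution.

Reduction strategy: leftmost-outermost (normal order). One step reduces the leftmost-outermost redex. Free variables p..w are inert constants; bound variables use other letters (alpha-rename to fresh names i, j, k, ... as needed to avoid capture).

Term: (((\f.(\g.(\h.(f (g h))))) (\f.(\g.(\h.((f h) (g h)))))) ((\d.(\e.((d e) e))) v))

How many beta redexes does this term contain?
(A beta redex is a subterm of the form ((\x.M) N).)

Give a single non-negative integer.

Term: (((\f.(\g.(\h.(f (g h))))) (\f.(\g.(\h.((f h) (g h)))))) ((\d.(\e.((d e) e))) v))
  Redex: ((\f.(\g.(\h.(f (g h))))) (\f.(\g.(\h.((f h) (g h))))))
  Redex: ((\d.(\e.((d e) e))) v)
Total redexes: 2

Answer: 2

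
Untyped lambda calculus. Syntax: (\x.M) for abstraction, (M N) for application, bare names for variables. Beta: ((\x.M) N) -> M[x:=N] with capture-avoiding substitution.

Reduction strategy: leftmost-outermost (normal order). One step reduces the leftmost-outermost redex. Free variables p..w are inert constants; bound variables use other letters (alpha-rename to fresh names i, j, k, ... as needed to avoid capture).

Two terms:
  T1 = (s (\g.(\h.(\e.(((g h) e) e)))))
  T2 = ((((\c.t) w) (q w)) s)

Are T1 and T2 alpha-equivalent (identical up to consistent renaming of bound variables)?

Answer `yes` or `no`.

Term 1: (s (\g.(\h.(\e.(((g h) e) e)))))
Term 2: ((((\c.t) w) (q w)) s)
Alpha-equivalence: compare structure up to binder renaming.
Result: False

Answer: no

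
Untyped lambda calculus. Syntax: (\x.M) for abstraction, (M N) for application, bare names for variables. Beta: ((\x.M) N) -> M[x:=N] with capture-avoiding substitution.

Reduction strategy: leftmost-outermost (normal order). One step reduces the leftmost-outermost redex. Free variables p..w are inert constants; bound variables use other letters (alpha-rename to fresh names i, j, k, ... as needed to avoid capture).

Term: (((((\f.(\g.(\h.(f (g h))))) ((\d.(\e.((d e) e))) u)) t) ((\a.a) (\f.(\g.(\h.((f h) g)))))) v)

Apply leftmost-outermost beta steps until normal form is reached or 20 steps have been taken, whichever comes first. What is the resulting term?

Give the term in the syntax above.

Answer: (((u (t (\f.(\g.(\h.((f h) g)))))) (t (\f.(\g.(\h.((f h) g)))))) v)

Derivation:
Step 0: (((((\f.(\g.(\h.(f (g h))))) ((\d.(\e.((d e) e))) u)) t) ((\a.a) (\f.(\g.(\h.((f h) g)))))) v)
Step 1: ((((\g.(\h.(((\d.(\e.((d e) e))) u) (g h)))) t) ((\a.a) (\f.(\g.(\h.((f h) g)))))) v)
Step 2: (((\h.(((\d.(\e.((d e) e))) u) (t h))) ((\a.a) (\f.(\g.(\h.((f h) g)))))) v)
Step 3: ((((\d.(\e.((d e) e))) u) (t ((\a.a) (\f.(\g.(\h.((f h) g))))))) v)
Step 4: (((\e.((u e) e)) (t ((\a.a) (\f.(\g.(\h.((f h) g))))))) v)
Step 5: (((u (t ((\a.a) (\f.(\g.(\h.((f h) g))))))) (t ((\a.a) (\f.(\g.(\h.((f h) g))))))) v)
Step 6: (((u (t (\f.(\g.(\h.((f h) g)))))) (t ((\a.a) (\f.(\g.(\h.((f h) g))))))) v)
Step 7: (((u (t (\f.(\g.(\h.((f h) g)))))) (t (\f.(\g.(\h.((f h) g)))))) v)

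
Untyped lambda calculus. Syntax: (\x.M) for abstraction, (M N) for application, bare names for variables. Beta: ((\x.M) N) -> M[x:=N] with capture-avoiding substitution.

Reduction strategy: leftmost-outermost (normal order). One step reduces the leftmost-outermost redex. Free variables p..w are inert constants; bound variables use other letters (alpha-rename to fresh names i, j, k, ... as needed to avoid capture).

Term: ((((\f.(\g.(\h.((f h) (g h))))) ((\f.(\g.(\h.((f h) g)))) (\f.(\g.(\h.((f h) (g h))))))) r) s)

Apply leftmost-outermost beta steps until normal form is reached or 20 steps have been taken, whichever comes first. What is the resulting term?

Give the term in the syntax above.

Step 0: ((((\f.(\g.(\h.((f h) (g h))))) ((\f.(\g.(\h.((f h) g)))) (\f.(\g.(\h.((f h) (g h))))))) r) s)
Step 1: (((\g.(\h.((((\f.(\g.(\h.((f h) g)))) (\f.(\g.(\h.((f h) (g h)))))) h) (g h)))) r) s)
Step 2: ((\h.((((\f.(\g.(\h.((f h) g)))) (\f.(\g.(\h.((f h) (g h)))))) h) (r h))) s)
Step 3: ((((\f.(\g.(\h.((f h) g)))) (\f.(\g.(\h.((f h) (g h)))))) s) (r s))
Step 4: (((\g.(\h.(((\f.(\g.(\h.((f h) (g h))))) h) g))) s) (r s))
Step 5: ((\h.(((\f.(\g.(\h.((f h) (g h))))) h) s)) (r s))
Step 6: (((\f.(\g.(\h.((f h) (g h))))) (r s)) s)
Step 7: ((\g.(\h.(((r s) h) (g h)))) s)
Step 8: (\h.(((r s) h) (s h)))

Answer: (\h.(((r s) h) (s h)))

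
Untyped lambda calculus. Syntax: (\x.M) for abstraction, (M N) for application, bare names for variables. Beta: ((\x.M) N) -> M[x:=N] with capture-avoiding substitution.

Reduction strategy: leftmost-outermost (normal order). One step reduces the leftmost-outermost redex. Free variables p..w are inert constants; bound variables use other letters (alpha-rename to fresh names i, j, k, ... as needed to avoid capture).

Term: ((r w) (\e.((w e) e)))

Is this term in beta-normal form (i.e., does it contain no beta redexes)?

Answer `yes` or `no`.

Term: ((r w) (\e.((w e) e)))
No beta redexes found.

Answer: yes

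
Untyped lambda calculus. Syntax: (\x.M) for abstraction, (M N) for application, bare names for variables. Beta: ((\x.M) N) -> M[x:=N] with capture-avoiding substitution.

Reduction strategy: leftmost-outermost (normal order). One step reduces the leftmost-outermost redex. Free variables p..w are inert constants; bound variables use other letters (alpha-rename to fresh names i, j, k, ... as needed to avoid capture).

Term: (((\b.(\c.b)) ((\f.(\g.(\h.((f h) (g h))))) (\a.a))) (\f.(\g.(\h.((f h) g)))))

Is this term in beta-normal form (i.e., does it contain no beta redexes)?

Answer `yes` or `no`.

Answer: no

Derivation:
Term: (((\b.(\c.b)) ((\f.(\g.(\h.((f h) (g h))))) (\a.a))) (\f.(\g.(\h.((f h) g)))))
Found 2 beta redex(es).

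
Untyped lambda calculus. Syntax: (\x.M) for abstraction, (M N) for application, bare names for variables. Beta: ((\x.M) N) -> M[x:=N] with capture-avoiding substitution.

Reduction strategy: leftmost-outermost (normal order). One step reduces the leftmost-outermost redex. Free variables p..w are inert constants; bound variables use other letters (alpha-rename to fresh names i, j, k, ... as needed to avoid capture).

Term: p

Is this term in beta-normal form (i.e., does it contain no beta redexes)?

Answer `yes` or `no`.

Answer: yes

Derivation:
Term: p
No beta redexes found.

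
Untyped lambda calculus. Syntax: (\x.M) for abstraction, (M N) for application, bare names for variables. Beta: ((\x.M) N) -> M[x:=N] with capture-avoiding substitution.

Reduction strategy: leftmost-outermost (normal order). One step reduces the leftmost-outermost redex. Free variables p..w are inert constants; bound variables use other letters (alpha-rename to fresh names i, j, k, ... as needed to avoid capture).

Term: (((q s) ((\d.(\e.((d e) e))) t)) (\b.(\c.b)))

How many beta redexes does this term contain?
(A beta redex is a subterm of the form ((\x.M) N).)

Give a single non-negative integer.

Answer: 1

Derivation:
Term: (((q s) ((\d.(\e.((d e) e))) t)) (\b.(\c.b)))
  Redex: ((\d.(\e.((d e) e))) t)
Total redexes: 1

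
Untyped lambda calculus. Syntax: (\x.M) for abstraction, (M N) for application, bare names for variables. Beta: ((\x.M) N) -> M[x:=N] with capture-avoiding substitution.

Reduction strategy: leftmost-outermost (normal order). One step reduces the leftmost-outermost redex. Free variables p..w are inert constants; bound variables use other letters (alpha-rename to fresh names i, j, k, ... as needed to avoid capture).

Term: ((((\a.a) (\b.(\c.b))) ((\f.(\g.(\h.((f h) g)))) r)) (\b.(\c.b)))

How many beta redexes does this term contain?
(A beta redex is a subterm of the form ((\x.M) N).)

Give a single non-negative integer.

Answer: 2

Derivation:
Term: ((((\a.a) (\b.(\c.b))) ((\f.(\g.(\h.((f h) g)))) r)) (\b.(\c.b)))
  Redex: ((\a.a) (\b.(\c.b)))
  Redex: ((\f.(\g.(\h.((f h) g)))) r)
Total redexes: 2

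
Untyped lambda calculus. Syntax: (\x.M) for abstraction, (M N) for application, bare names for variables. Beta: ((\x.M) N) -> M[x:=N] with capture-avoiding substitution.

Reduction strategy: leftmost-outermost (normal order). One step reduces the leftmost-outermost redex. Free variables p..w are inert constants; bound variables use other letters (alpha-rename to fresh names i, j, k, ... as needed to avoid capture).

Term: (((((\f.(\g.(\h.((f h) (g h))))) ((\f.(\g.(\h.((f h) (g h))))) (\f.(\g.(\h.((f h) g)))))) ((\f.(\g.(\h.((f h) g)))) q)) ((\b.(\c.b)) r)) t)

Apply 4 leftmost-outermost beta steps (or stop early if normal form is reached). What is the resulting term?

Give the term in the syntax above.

Step 0: (((((\f.(\g.(\h.((f h) (g h))))) ((\f.(\g.(\h.((f h) (g h))))) (\f.(\g.(\h.((f h) g)))))) ((\f.(\g.(\h.((f h) g)))) q)) ((\b.(\c.b)) r)) t)
Step 1: ((((\g.(\h.((((\f.(\g.(\h.((f h) (g h))))) (\f.(\g.(\h.((f h) g))))) h) (g h)))) ((\f.(\g.(\h.((f h) g)))) q)) ((\b.(\c.b)) r)) t)
Step 2: (((\h.((((\f.(\g.(\h.((f h) (g h))))) (\f.(\g.(\h.((f h) g))))) h) (((\f.(\g.(\h.((f h) g)))) q) h))) ((\b.(\c.b)) r)) t)
Step 3: (((((\f.(\g.(\h.((f h) (g h))))) (\f.(\g.(\h.((f h) g))))) ((\b.(\c.b)) r)) (((\f.(\g.(\h.((f h) g)))) q) ((\b.(\c.b)) r))) t)
Step 4: ((((\g.(\h.(((\f.(\g.(\h.((f h) g)))) h) (g h)))) ((\b.(\c.b)) r)) (((\f.(\g.(\h.((f h) g)))) q) ((\b.(\c.b)) r))) t)

Answer: ((((\g.(\h.(((\f.(\g.(\h.((f h) g)))) h) (g h)))) ((\b.(\c.b)) r)) (((\f.(\g.(\h.((f h) g)))) q) ((\b.(\c.b)) r))) t)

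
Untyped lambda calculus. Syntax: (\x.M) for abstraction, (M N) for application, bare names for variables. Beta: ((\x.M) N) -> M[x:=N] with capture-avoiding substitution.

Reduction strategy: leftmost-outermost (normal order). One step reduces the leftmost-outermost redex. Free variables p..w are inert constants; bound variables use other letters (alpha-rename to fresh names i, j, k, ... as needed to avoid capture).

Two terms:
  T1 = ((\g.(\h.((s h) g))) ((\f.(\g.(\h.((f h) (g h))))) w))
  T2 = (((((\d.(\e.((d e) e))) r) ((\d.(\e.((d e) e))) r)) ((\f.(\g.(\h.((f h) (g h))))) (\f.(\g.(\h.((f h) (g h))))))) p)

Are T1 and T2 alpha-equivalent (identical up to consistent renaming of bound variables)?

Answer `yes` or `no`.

Answer: no

Derivation:
Term 1: ((\g.(\h.((s h) g))) ((\f.(\g.(\h.((f h) (g h))))) w))
Term 2: (((((\d.(\e.((d e) e))) r) ((\d.(\e.((d e) e))) r)) ((\f.(\g.(\h.((f h) (g h))))) (\f.(\g.(\h.((f h) (g h))))))) p)
Alpha-equivalence: compare structure up to binder renaming.
Result: False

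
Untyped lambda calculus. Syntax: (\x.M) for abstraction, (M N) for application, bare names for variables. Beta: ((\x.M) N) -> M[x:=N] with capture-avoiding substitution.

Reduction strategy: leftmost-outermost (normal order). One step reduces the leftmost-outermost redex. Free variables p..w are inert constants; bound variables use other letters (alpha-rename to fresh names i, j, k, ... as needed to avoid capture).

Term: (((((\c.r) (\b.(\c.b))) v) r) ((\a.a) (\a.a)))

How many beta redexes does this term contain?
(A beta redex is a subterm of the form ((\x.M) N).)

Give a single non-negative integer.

Answer: 2

Derivation:
Term: (((((\c.r) (\b.(\c.b))) v) r) ((\a.a) (\a.a)))
  Redex: ((\c.r) (\b.(\c.b)))
  Redex: ((\a.a) (\a.a))
Total redexes: 2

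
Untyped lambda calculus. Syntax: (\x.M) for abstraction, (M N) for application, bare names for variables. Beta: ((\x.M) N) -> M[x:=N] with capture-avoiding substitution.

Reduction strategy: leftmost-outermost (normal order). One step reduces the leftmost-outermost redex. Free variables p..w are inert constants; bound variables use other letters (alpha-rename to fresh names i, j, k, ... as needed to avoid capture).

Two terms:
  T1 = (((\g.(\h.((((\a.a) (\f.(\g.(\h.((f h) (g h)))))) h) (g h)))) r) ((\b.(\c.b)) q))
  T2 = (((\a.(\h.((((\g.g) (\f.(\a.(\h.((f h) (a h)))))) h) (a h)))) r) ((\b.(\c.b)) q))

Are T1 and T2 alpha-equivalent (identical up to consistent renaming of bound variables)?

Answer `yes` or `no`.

Term 1: (((\g.(\h.((((\a.a) (\f.(\g.(\h.((f h) (g h)))))) h) (g h)))) r) ((\b.(\c.b)) q))
Term 2: (((\a.(\h.((((\g.g) (\f.(\a.(\h.((f h) (a h)))))) h) (a h)))) r) ((\b.(\c.b)) q))
Alpha-equivalence: compare structure up to binder renaming.
Result: True

Answer: yes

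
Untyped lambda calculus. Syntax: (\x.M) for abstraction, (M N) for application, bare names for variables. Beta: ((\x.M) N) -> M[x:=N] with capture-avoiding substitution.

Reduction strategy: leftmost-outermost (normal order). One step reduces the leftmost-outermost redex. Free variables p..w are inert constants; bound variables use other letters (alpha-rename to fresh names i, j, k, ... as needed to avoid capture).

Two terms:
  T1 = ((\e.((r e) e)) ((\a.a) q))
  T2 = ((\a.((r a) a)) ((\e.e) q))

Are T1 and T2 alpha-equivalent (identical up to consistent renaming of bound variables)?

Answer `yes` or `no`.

Answer: yes

Derivation:
Term 1: ((\e.((r e) e)) ((\a.a) q))
Term 2: ((\a.((r a) a)) ((\e.e) q))
Alpha-equivalence: compare structure up to binder renaming.
Result: True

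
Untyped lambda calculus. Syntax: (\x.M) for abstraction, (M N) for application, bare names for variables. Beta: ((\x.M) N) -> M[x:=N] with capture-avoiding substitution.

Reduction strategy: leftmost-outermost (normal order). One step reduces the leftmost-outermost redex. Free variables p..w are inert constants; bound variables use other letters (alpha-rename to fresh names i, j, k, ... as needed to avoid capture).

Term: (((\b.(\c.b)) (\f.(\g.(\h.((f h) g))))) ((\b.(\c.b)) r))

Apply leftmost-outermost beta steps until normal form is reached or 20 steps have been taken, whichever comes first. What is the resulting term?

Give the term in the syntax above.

Step 0: (((\b.(\c.b)) (\f.(\g.(\h.((f h) g))))) ((\b.(\c.b)) r))
Step 1: ((\c.(\f.(\g.(\h.((f h) g))))) ((\b.(\c.b)) r))
Step 2: (\f.(\g.(\h.((f h) g))))

Answer: (\f.(\g.(\h.((f h) g))))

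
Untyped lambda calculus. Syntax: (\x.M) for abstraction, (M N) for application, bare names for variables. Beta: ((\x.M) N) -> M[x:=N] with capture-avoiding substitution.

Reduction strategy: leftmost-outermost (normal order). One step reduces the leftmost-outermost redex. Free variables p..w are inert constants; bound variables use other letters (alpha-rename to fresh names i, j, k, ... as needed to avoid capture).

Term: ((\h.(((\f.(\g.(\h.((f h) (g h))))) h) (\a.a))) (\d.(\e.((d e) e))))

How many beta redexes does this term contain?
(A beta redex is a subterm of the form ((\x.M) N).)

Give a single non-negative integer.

Answer: 2

Derivation:
Term: ((\h.(((\f.(\g.(\h.((f h) (g h))))) h) (\a.a))) (\d.(\e.((d e) e))))
  Redex: ((\h.(((\f.(\g.(\h.((f h) (g h))))) h) (\a.a))) (\d.(\e.((d e) e))))
  Redex: ((\f.(\g.(\h.((f h) (g h))))) h)
Total redexes: 2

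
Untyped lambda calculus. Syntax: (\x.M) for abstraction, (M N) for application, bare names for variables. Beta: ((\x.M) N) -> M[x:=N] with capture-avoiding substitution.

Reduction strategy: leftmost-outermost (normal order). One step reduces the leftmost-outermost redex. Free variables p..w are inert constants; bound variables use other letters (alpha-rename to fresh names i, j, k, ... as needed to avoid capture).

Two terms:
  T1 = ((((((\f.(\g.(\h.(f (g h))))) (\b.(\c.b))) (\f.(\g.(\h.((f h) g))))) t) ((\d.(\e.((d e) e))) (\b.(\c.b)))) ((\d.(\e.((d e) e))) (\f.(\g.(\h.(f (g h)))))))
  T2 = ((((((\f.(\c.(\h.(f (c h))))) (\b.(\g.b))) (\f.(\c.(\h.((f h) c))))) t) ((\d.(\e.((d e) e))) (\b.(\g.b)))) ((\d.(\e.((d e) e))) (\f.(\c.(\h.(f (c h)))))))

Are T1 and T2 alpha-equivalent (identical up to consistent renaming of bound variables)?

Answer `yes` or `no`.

Term 1: ((((((\f.(\g.(\h.(f (g h))))) (\b.(\c.b))) (\f.(\g.(\h.((f h) g))))) t) ((\d.(\e.((d e) e))) (\b.(\c.b)))) ((\d.(\e.((d e) e))) (\f.(\g.(\h.(f (g h)))))))
Term 2: ((((((\f.(\c.(\h.(f (c h))))) (\b.(\g.b))) (\f.(\c.(\h.((f h) c))))) t) ((\d.(\e.((d e) e))) (\b.(\g.b)))) ((\d.(\e.((d e) e))) (\f.(\c.(\h.(f (c h)))))))
Alpha-equivalence: compare structure up to binder renaming.
Result: True

Answer: yes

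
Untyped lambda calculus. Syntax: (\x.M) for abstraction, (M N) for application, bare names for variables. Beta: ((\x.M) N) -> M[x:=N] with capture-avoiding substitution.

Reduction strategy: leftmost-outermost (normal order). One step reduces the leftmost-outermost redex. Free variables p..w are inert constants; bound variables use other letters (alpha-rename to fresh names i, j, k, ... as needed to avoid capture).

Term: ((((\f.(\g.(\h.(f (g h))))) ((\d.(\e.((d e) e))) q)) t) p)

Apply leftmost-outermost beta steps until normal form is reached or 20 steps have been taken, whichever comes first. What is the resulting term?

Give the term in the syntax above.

Answer: ((q (t p)) (t p))

Derivation:
Step 0: ((((\f.(\g.(\h.(f (g h))))) ((\d.(\e.((d e) e))) q)) t) p)
Step 1: (((\g.(\h.(((\d.(\e.((d e) e))) q) (g h)))) t) p)
Step 2: ((\h.(((\d.(\e.((d e) e))) q) (t h))) p)
Step 3: (((\d.(\e.((d e) e))) q) (t p))
Step 4: ((\e.((q e) e)) (t p))
Step 5: ((q (t p)) (t p))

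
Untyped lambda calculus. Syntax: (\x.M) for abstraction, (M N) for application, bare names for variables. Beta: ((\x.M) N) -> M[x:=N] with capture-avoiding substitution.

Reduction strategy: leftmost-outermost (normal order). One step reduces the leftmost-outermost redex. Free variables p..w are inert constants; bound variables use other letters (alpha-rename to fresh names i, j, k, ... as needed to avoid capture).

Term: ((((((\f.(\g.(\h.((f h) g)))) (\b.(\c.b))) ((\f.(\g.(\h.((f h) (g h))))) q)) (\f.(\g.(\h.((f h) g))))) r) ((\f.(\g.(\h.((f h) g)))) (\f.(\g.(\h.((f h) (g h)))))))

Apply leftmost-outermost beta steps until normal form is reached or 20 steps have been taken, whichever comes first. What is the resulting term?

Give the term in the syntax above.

Answer: (\h.((r h) (\g.(\h.(\i.((h i) (g i)))))))

Derivation:
Step 0: ((((((\f.(\g.(\h.((f h) g)))) (\b.(\c.b))) ((\f.(\g.(\h.((f h) (g h))))) q)) (\f.(\g.(\h.((f h) g))))) r) ((\f.(\g.(\h.((f h) g)))) (\f.(\g.(\h.((f h) (g h)))))))
Step 1: (((((\g.(\h.(((\b.(\c.b)) h) g))) ((\f.(\g.(\h.((f h) (g h))))) q)) (\f.(\g.(\h.((f h) g))))) r) ((\f.(\g.(\h.((f h) g)))) (\f.(\g.(\h.((f h) (g h)))))))
Step 2: ((((\h.(((\b.(\c.b)) h) ((\f.(\g.(\h.((f h) (g h))))) q))) (\f.(\g.(\h.((f h) g))))) r) ((\f.(\g.(\h.((f h) g)))) (\f.(\g.(\h.((f h) (g h)))))))
Step 3: (((((\b.(\c.b)) (\f.(\g.(\h.((f h) g))))) ((\f.(\g.(\h.((f h) (g h))))) q)) r) ((\f.(\g.(\h.((f h) g)))) (\f.(\g.(\h.((f h) (g h)))))))
Step 4: ((((\c.(\f.(\g.(\h.((f h) g))))) ((\f.(\g.(\h.((f h) (g h))))) q)) r) ((\f.(\g.(\h.((f h) g)))) (\f.(\g.(\h.((f h) (g h)))))))
Step 5: (((\f.(\g.(\h.((f h) g)))) r) ((\f.(\g.(\h.((f h) g)))) (\f.(\g.(\h.((f h) (g h)))))))
Step 6: ((\g.(\h.((r h) g))) ((\f.(\g.(\h.((f h) g)))) (\f.(\g.(\h.((f h) (g h)))))))
Step 7: (\h.((r h) ((\f.(\g.(\h.((f h) g)))) (\f.(\g.(\h.((f h) (g h))))))))
Step 8: (\h.((r h) (\g.(\h.(((\f.(\g.(\h.((f h) (g h))))) h) g)))))
Step 9: (\h.((r h) (\g.(\h.((\g.(\i.((h i) (g i)))) g)))))
Step 10: (\h.((r h) (\g.(\h.(\i.((h i) (g i)))))))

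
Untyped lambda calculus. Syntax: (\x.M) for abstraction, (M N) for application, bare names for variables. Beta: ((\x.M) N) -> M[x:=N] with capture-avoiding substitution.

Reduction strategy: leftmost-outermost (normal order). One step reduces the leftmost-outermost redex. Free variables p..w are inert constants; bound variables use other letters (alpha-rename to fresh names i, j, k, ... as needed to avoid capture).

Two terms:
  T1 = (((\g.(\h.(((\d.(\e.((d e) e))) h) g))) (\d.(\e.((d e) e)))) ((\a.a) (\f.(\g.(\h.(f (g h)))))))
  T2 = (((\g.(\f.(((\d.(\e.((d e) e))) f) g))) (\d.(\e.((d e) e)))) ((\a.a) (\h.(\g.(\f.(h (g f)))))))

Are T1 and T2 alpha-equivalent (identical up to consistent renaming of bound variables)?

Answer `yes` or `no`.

Answer: yes

Derivation:
Term 1: (((\g.(\h.(((\d.(\e.((d e) e))) h) g))) (\d.(\e.((d e) e)))) ((\a.a) (\f.(\g.(\h.(f (g h)))))))
Term 2: (((\g.(\f.(((\d.(\e.((d e) e))) f) g))) (\d.(\e.((d e) e)))) ((\a.a) (\h.(\g.(\f.(h (g f)))))))
Alpha-equivalence: compare structure up to binder renaming.
Result: True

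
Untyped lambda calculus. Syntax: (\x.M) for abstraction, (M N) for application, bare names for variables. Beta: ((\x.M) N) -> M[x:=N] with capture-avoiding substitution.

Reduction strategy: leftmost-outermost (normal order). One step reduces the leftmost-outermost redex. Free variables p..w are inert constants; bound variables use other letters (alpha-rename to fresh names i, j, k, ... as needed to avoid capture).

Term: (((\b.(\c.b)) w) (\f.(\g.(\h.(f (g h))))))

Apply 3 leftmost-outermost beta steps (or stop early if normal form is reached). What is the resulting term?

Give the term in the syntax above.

Answer: w

Derivation:
Step 0: (((\b.(\c.b)) w) (\f.(\g.(\h.(f (g h))))))
Step 1: ((\c.w) (\f.(\g.(\h.(f (g h))))))
Step 2: w
Step 3: (normal form reached)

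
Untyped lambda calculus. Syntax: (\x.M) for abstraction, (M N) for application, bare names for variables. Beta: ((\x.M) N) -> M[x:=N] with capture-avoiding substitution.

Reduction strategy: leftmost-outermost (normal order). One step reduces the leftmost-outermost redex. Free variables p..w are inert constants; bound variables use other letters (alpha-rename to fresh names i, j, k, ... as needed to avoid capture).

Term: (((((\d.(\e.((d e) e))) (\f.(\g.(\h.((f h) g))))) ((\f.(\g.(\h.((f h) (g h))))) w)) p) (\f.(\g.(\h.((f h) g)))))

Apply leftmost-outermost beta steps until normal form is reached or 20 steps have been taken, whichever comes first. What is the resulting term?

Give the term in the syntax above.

Answer: (((w (\g.(\h.((w h) (g h))))) (p (\g.(\h.((w h) (g h)))))) (\f.(\g.(\h.((f h) g)))))

Derivation:
Step 0: (((((\d.(\e.((d e) e))) (\f.(\g.(\h.((f h) g))))) ((\f.(\g.(\h.((f h) (g h))))) w)) p) (\f.(\g.(\h.((f h) g)))))
Step 1: ((((\e.(((\f.(\g.(\h.((f h) g)))) e) e)) ((\f.(\g.(\h.((f h) (g h))))) w)) p) (\f.(\g.(\h.((f h) g)))))
Step 2: (((((\f.(\g.(\h.((f h) g)))) ((\f.(\g.(\h.((f h) (g h))))) w)) ((\f.(\g.(\h.((f h) (g h))))) w)) p) (\f.(\g.(\h.((f h) g)))))
Step 3: ((((\g.(\h.((((\f.(\g.(\h.((f h) (g h))))) w) h) g))) ((\f.(\g.(\h.((f h) (g h))))) w)) p) (\f.(\g.(\h.((f h) g)))))
Step 4: (((\h.((((\f.(\g.(\h.((f h) (g h))))) w) h) ((\f.(\g.(\h.((f h) (g h))))) w))) p) (\f.(\g.(\h.((f h) g)))))
Step 5: (((((\f.(\g.(\h.((f h) (g h))))) w) p) ((\f.(\g.(\h.((f h) (g h))))) w)) (\f.(\g.(\h.((f h) g)))))
Step 6: ((((\g.(\h.((w h) (g h)))) p) ((\f.(\g.(\h.((f h) (g h))))) w)) (\f.(\g.(\h.((f h) g)))))
Step 7: (((\h.((w h) (p h))) ((\f.(\g.(\h.((f h) (g h))))) w)) (\f.(\g.(\h.((f h) g)))))
Step 8: (((w ((\f.(\g.(\h.((f h) (g h))))) w)) (p ((\f.(\g.(\h.((f h) (g h))))) w))) (\f.(\g.(\h.((f h) g)))))
Step 9: (((w (\g.(\h.((w h) (g h))))) (p ((\f.(\g.(\h.((f h) (g h))))) w))) (\f.(\g.(\h.((f h) g)))))
Step 10: (((w (\g.(\h.((w h) (g h))))) (p (\g.(\h.((w h) (g h)))))) (\f.(\g.(\h.((f h) g)))))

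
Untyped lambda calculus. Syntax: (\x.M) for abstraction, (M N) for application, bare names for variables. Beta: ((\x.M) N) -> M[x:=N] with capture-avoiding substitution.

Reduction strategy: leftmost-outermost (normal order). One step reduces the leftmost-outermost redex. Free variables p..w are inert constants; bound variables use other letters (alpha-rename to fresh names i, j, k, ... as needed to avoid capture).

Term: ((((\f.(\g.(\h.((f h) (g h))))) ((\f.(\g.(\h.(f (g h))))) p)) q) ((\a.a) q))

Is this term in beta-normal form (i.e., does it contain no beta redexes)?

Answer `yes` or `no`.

Answer: no

Derivation:
Term: ((((\f.(\g.(\h.((f h) (g h))))) ((\f.(\g.(\h.(f (g h))))) p)) q) ((\a.a) q))
Found 3 beta redex(es).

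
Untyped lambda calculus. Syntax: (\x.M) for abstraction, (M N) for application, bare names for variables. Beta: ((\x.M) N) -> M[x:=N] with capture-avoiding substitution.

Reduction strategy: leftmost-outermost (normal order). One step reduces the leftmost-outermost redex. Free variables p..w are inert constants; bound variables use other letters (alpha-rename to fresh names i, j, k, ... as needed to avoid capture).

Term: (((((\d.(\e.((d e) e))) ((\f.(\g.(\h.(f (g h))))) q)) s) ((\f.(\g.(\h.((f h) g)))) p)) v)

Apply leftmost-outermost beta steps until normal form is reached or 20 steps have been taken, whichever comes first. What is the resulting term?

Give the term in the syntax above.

Step 0: (((((\d.(\e.((d e) e))) ((\f.(\g.(\h.(f (g h))))) q)) s) ((\f.(\g.(\h.((f h) g)))) p)) v)
Step 1: ((((\e.((((\f.(\g.(\h.(f (g h))))) q) e) e)) s) ((\f.(\g.(\h.((f h) g)))) p)) v)
Step 2: ((((((\f.(\g.(\h.(f (g h))))) q) s) s) ((\f.(\g.(\h.((f h) g)))) p)) v)
Step 3: (((((\g.(\h.(q (g h)))) s) s) ((\f.(\g.(\h.((f h) g)))) p)) v)
Step 4: ((((\h.(q (s h))) s) ((\f.(\g.(\h.((f h) g)))) p)) v)
Step 5: (((q (s s)) ((\f.(\g.(\h.((f h) g)))) p)) v)
Step 6: (((q (s s)) (\g.(\h.((p h) g)))) v)

Answer: (((q (s s)) (\g.(\h.((p h) g)))) v)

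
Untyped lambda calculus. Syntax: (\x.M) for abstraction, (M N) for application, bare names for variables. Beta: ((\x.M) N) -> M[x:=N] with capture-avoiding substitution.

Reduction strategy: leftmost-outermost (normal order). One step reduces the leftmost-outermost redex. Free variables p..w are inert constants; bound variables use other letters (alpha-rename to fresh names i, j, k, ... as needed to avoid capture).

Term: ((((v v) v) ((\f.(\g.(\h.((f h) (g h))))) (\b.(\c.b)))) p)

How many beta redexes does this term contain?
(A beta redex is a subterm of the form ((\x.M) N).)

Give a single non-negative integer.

Answer: 1

Derivation:
Term: ((((v v) v) ((\f.(\g.(\h.((f h) (g h))))) (\b.(\c.b)))) p)
  Redex: ((\f.(\g.(\h.((f h) (g h))))) (\b.(\c.b)))
Total redexes: 1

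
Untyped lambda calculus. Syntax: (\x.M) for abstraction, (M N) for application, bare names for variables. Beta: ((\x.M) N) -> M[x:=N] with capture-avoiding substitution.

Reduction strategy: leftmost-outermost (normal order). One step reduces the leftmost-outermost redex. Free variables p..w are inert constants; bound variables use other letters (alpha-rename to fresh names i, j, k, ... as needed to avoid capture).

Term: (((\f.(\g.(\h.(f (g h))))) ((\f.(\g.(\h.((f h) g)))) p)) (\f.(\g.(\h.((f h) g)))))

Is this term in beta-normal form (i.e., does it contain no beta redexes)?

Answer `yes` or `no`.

Term: (((\f.(\g.(\h.(f (g h))))) ((\f.(\g.(\h.((f h) g)))) p)) (\f.(\g.(\h.((f h) g)))))
Found 2 beta redex(es).

Answer: no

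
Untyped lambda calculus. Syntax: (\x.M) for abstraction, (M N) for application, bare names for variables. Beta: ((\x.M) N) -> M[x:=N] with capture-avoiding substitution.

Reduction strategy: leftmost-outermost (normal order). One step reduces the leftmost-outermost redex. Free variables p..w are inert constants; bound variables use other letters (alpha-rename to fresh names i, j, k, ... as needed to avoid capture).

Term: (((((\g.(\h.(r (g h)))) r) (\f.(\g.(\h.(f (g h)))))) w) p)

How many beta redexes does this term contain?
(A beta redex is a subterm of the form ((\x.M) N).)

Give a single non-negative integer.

Answer: 1

Derivation:
Term: (((((\g.(\h.(r (g h)))) r) (\f.(\g.(\h.(f (g h)))))) w) p)
  Redex: ((\g.(\h.(r (g h)))) r)
Total redexes: 1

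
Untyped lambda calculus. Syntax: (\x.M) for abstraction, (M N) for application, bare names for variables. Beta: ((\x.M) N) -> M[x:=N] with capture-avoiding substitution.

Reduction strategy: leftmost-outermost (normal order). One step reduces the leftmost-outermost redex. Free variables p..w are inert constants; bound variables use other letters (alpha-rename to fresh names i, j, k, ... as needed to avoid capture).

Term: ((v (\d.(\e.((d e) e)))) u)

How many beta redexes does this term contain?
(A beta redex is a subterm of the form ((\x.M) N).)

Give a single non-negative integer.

Term: ((v (\d.(\e.((d e) e)))) u)
  (no redexes)
Total redexes: 0

Answer: 0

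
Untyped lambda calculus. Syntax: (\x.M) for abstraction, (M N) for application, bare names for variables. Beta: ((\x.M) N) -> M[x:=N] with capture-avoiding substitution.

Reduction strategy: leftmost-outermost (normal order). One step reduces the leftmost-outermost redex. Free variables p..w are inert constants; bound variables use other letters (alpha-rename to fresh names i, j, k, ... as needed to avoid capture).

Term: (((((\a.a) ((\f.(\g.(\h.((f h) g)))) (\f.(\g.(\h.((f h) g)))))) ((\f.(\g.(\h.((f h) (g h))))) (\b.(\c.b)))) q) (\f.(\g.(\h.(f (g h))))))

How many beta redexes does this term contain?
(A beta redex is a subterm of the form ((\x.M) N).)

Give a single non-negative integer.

Term: (((((\a.a) ((\f.(\g.(\h.((f h) g)))) (\f.(\g.(\h.((f h) g)))))) ((\f.(\g.(\h.((f h) (g h))))) (\b.(\c.b)))) q) (\f.(\g.(\h.(f (g h))))))
  Redex: ((\a.a) ((\f.(\g.(\h.((f h) g)))) (\f.(\g.(\h.((f h) g))))))
  Redex: ((\f.(\g.(\h.((f h) g)))) (\f.(\g.(\h.((f h) g)))))
  Redex: ((\f.(\g.(\h.((f h) (g h))))) (\b.(\c.b)))
Total redexes: 3

Answer: 3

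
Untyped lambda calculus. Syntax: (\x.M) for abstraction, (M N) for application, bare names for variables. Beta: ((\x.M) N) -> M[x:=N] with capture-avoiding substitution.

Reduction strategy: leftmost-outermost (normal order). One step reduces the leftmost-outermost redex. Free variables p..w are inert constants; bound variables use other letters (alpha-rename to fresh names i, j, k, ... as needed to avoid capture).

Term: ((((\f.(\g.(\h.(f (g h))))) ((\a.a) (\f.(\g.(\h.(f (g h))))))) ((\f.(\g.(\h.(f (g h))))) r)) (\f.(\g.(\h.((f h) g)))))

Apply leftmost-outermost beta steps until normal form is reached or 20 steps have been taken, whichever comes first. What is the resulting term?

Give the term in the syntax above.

Step 0: ((((\f.(\g.(\h.(f (g h))))) ((\a.a) (\f.(\g.(\h.(f (g h))))))) ((\f.(\g.(\h.(f (g h))))) r)) (\f.(\g.(\h.((f h) g)))))
Step 1: (((\g.(\h.(((\a.a) (\f.(\g.(\h.(f (g h)))))) (g h)))) ((\f.(\g.(\h.(f (g h))))) r)) (\f.(\g.(\h.((f h) g)))))
Step 2: ((\h.(((\a.a) (\f.(\g.(\h.(f (g h)))))) (((\f.(\g.(\h.(f (g h))))) r) h))) (\f.(\g.(\h.((f h) g)))))
Step 3: (((\a.a) (\f.(\g.(\h.(f (g h)))))) (((\f.(\g.(\h.(f (g h))))) r) (\f.(\g.(\h.((f h) g))))))
Step 4: ((\f.(\g.(\h.(f (g h))))) (((\f.(\g.(\h.(f (g h))))) r) (\f.(\g.(\h.((f h) g))))))
Step 5: (\g.(\h.((((\f.(\g.(\h.(f (g h))))) r) (\f.(\g.(\h.((f h) g))))) (g h))))
Step 6: (\g.(\h.(((\g.(\h.(r (g h)))) (\f.(\g.(\h.((f h) g))))) (g h))))
Step 7: (\g.(\h.((\h.(r ((\f.(\g.(\h.((f h) g)))) h))) (g h))))
Step 8: (\g.(\h.(r ((\f.(\g.(\h.((f h) g)))) (g h)))))
Step 9: (\g.(\h.(r (\i.(\j.(((g h) j) i))))))

Answer: (\g.(\h.(r (\i.(\j.(((g h) j) i))))))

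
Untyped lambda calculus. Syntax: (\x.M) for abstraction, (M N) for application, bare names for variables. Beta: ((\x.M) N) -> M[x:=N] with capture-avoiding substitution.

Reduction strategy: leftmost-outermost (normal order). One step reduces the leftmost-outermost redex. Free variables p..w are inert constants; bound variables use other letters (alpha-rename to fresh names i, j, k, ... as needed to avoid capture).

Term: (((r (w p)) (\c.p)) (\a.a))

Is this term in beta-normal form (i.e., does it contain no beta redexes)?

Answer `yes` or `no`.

Term: (((r (w p)) (\c.p)) (\a.a))
No beta redexes found.

Answer: yes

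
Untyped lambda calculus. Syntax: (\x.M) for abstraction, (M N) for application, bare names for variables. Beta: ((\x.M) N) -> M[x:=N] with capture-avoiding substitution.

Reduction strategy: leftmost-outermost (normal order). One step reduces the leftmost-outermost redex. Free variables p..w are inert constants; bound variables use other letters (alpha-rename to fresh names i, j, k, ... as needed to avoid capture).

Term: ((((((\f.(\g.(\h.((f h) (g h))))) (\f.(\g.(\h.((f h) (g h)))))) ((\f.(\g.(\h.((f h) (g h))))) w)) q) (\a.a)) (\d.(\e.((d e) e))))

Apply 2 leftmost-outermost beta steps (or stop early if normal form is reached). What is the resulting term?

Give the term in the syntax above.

Answer: ((((\h.(((\f.(\g.(\h.((f h) (g h))))) h) (((\f.(\g.(\h.((f h) (g h))))) w) h))) q) (\a.a)) (\d.(\e.((d e) e))))

Derivation:
Step 0: ((((((\f.(\g.(\h.((f h) (g h))))) (\f.(\g.(\h.((f h) (g h)))))) ((\f.(\g.(\h.((f h) (g h))))) w)) q) (\a.a)) (\d.(\e.((d e) e))))
Step 1: (((((\g.(\h.(((\f.(\g.(\h.((f h) (g h))))) h) (g h)))) ((\f.(\g.(\h.((f h) (g h))))) w)) q) (\a.a)) (\d.(\e.((d e) e))))
Step 2: ((((\h.(((\f.(\g.(\h.((f h) (g h))))) h) (((\f.(\g.(\h.((f h) (g h))))) w) h))) q) (\a.a)) (\d.(\e.((d e) e))))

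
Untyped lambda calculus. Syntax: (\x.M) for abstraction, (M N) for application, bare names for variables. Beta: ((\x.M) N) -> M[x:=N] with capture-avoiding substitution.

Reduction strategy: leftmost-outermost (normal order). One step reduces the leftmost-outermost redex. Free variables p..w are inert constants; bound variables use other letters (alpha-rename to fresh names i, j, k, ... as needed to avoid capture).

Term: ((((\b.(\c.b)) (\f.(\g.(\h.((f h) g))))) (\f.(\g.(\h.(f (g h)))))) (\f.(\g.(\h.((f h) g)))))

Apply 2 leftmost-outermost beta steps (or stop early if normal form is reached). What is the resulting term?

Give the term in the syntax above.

Step 0: ((((\b.(\c.b)) (\f.(\g.(\h.((f h) g))))) (\f.(\g.(\h.(f (g h)))))) (\f.(\g.(\h.((f h) g)))))
Step 1: (((\c.(\f.(\g.(\h.((f h) g))))) (\f.(\g.(\h.(f (g h)))))) (\f.(\g.(\h.((f h) g)))))
Step 2: ((\f.(\g.(\h.((f h) g)))) (\f.(\g.(\h.((f h) g)))))

Answer: ((\f.(\g.(\h.((f h) g)))) (\f.(\g.(\h.((f h) g)))))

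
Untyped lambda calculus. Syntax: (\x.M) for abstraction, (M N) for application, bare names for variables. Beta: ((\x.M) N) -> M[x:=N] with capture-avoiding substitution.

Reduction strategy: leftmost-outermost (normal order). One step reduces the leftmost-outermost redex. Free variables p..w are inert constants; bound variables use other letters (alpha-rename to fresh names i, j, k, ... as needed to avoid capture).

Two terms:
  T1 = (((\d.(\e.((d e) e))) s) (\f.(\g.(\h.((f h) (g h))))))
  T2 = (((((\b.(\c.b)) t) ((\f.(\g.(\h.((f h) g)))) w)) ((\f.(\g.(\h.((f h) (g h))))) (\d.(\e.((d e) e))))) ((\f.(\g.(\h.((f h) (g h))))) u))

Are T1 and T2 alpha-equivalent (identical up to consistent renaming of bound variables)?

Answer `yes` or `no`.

Answer: no

Derivation:
Term 1: (((\d.(\e.((d e) e))) s) (\f.(\g.(\h.((f h) (g h))))))
Term 2: (((((\b.(\c.b)) t) ((\f.(\g.(\h.((f h) g)))) w)) ((\f.(\g.(\h.((f h) (g h))))) (\d.(\e.((d e) e))))) ((\f.(\g.(\h.((f h) (g h))))) u))
Alpha-equivalence: compare structure up to binder renaming.
Result: False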